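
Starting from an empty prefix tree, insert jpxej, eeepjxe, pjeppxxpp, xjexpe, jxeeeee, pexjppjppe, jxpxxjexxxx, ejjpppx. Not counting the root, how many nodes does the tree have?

57

Insert word by word; a character creates a node only if that edge doesn't already exist:
  "jpxej" → 5 new (j, p, x, e, j)
  "eeepjxe" → 7 new (e, e, e, p, j, x, e)
  "pjeppxxpp" → 9 new (p, j, e, p, p, x, x, p, p)
  "xjexpe" → 6 new (x, j, e, x, p, e)
  "jxeeeee" → prefix "j" already present; 6 new (x, e, e, e, e, e)
  "pexjppjppe" → prefix "p" already present; 9 new (e, x, j, p, p, j, p, p, e)
  "jxpxxjexxxx" → prefix "jx" already present; 9 new (p, x, x, j, e, x, x, x, x)
  "ejjpppx" → prefix "e" already present; 6 new (j, j, p, p, p, x)
Total nodes = 5 + 7 + 9 + 6 + 6 + 9 + 9 + 6 = 57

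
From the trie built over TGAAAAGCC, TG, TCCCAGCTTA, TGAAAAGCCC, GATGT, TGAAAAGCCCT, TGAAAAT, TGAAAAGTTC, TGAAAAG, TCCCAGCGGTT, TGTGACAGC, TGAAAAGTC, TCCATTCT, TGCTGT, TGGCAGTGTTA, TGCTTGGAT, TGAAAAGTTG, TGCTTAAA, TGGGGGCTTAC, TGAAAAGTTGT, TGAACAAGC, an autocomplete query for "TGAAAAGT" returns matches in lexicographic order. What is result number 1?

DFS of the "TGAAAAGT" subtree visits, in order: "TGAAAAGTC", "TGAAAAGTTC", "TGAAAAGTTG", "TGAAAAGTTGT"
The 1st is TGAAAAGTC.

TGAAAAGTC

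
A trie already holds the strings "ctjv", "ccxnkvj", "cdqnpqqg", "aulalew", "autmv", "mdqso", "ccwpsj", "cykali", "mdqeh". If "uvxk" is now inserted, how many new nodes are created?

4

No existing word starts with "u", so every character of "uvxk" needs a new node.
4 − 0 = 4 new nodes.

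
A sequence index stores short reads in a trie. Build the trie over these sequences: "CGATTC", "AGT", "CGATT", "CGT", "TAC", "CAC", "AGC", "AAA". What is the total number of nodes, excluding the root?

Trie structure (* marks end of a word):
(root)
├─ A
│  ├─ A
│  │  └─ A *
│  └─ G
│     ├─ C *
│     └─ T *
├─ C
│  ├─ A
│  │  └─ C *
│  └─ G
│     ├─ A
│     │  └─ T
│     │     └─ T *
│     │        └─ C *
│     └─ T *
└─ T
   └─ A
      └─ C *
Counting every labelled node above: 18.

18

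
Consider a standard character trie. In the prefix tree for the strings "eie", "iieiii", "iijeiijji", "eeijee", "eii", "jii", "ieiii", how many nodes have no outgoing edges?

7

A leaf is a node with no children — equivalently, the end of a word that is not a proper prefix of any other stored word.
Those words: "eeijee", "eie", "eii", "ieiii", "iieiii", "iijeiijji", "jii"
Leaf count: 7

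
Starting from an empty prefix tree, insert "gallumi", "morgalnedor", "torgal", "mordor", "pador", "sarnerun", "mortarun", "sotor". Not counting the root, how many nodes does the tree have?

Count nodes per top-level branch (shared prefixes stored once):
  'g'-branch (gallumi): 7 nodes
  'm'-branch (mordor, morgalnedor, mortarun): 19 nodes
  'p'-branch (pador): 5 nodes
  's'-branch (sarnerun, sotor): 12 nodes
  't'-branch (torgal): 6 nodes
Sum: 49

49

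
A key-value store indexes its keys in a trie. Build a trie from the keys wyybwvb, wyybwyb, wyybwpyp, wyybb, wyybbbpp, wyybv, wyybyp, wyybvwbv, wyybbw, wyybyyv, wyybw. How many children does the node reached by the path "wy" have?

1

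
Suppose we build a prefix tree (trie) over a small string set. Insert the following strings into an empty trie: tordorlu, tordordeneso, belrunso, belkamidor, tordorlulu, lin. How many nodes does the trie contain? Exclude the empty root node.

For each word, the new-node count is its length minus the longest prefix already in the trie:
  "tordorlu" → 8 new (t, o, r, d, o, r, l, u)
  "tordordeneso" → prefix "tordor" already present; 6 new (d, e, n, e, s, o)
  "belrunso" → 8 new (b, e, l, r, u, n, s, o)
  "belkamidor" → prefix "bel" already present; 7 new (k, a, m, i, d, o, r)
  "tordorlulu" → prefix "tordorlu" already present; 2 new (l, u)
  "lin" → 3 new (l, i, n)
Total nodes = 8 + 6 + 8 + 7 + 2 + 3 = 34

34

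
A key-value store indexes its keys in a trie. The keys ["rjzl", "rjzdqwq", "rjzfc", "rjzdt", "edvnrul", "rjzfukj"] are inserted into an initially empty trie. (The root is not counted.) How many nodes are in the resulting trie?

Trace insertions, counting only characters that open a new branch:
  "rjzl" → 4 new (r, j, z, l)
  "rjzdqwq" → prefix "rjz" already present; 4 new (d, q, w, q)
  "rjzfc" → prefix "rjz" already present; 2 new (f, c)
  "rjzdt" → prefix "rjzd" already present; 1 new (t)
  "edvnrul" → 7 new (e, d, v, n, r, u, l)
  "rjzfukj" → prefix "rjzf" already present; 3 new (u, k, j)
Total nodes = 4 + 4 + 2 + 1 + 7 + 3 = 21

21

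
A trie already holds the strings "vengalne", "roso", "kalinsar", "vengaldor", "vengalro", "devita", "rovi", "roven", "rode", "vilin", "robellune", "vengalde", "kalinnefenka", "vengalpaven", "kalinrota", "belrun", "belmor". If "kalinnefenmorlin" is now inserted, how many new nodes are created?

The longest prefix of "kalinnefenmorlin" already in the trie is "kalinnefen" (length 10).
Each of the 6 remaining characters creates one node.

6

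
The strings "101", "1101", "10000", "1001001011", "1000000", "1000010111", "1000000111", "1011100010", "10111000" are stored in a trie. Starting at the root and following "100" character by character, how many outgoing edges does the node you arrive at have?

Follow the path "100" to its node, then look at its outgoing edges.
Characters that immediately follow "100" among the stored strings: {0, 1}.
That node has 2 child edges.

2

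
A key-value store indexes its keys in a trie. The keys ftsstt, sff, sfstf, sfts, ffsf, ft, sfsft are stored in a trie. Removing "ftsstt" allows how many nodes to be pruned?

A node on "ftsstt"'s path can go only if nothing else ends at it or branches off below it.
The suffix "sstt" (4 nodes) is used only by "ftsstt"; "ft" is itself a stored word, so pruning stops there.
Nodes removed: 4

4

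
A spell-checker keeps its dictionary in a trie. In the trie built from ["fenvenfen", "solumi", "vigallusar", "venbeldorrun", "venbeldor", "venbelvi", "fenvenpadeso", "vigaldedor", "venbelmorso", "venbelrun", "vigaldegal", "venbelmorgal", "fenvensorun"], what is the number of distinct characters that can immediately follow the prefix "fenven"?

3

Walk "fenven" from the root, arriving at one node.
Distinct next characters after "fenven": f, p, s.
That node has 3 child edges.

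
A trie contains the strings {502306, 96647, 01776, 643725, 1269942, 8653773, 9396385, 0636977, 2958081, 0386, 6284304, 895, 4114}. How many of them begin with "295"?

1

Traverse to the node for "295", then collect every word in that subtree.
Matches: "2958081"
Count: 1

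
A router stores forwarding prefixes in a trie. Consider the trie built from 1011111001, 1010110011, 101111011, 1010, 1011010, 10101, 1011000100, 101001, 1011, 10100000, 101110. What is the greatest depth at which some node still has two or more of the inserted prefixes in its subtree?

6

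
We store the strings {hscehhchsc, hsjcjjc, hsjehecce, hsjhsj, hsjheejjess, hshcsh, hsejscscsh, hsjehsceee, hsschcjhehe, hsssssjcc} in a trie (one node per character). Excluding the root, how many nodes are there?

63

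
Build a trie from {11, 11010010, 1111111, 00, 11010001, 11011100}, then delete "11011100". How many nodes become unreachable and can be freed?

4

Walk "11011100" from the leaf back toward the root, removing each node that no remaining word uses.
The suffix "1100" (4 nodes) is used only by "11011100"; the node for "1101" still has the child "0", so pruning stops there.
Nodes removed: 4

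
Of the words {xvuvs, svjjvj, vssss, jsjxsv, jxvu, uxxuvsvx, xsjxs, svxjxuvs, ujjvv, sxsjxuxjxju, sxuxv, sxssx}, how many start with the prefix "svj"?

Filter for entries beginning with "svj":
Words under "svj": svjjvj
Count: 1

1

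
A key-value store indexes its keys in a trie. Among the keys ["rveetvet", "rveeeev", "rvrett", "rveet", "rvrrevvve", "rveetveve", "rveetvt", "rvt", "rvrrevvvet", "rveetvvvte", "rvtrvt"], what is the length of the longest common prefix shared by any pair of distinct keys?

Look for the deepest trie node that still has at least two words in its subtree.
"rvrrevvve" and "rvrrevvvet" agree on "rvrrevvve" (9 characters) before diverging; nothing deeper is shared.
Longest shared-prefix length: 9

9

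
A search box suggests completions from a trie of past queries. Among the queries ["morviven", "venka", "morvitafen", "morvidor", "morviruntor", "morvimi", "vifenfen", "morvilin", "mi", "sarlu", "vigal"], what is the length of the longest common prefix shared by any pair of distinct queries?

The deepest shared node is where two words last agree before diverging.
e.g. "morvidor" and "morvilin" share the prefix "morvi" of length 5; no pair shares a longer one.
Longest shared-prefix length: 5

5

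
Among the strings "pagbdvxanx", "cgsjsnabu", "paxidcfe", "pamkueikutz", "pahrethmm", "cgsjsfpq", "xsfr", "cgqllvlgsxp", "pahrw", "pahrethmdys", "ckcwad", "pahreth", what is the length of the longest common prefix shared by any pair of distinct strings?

Equivalently: take the maximum, over all pairs, of their longest common prefix length.
e.g. "pahrethmdys" and "pahrethmm" share the prefix "pahrethm" of length 8; no pair shares a longer one.
Longest shared-prefix length: 8

8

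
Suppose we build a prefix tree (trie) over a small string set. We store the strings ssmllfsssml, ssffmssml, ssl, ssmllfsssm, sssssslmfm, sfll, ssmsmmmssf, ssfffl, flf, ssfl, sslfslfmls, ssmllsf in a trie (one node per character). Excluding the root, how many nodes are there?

52

Trace insertions, counting only characters that open a new branch:
  "ssmllfsssml" → 11 new (s, s, m, l, l, f, s, s, s, m, l)
  "ssffmssml" → prefix "ss" already present; 7 new (f, f, m, s, s, m, l)
  "ssl" → prefix "ss" already present; 1 new (l)
  "ssmllfsssm" → prefix "ssmllfsssm" already present; 0 new (none)
  "sssssslmfm" → prefix "ss" already present; 8 new (s, s, s, s, l, m, f, m)
  "sfll" → prefix "s" already present; 3 new (f, l, l)
  "ssmsmmmssf" → prefix "ssm" already present; 7 new (s, m, m, m, s, s, f)
  "ssfffl" → prefix "ssff" already present; 2 new (f, l)
  "flf" → 3 new (f, l, f)
  "ssfl" → prefix "ssf" already present; 1 new (l)
  "sslfslfmls" → prefix "ssl" already present; 7 new (f, s, l, f, m, l, s)
  "ssmllsf" → prefix "ssmll" already present; 2 new (s, f)
Total nodes = 11 + 7 + 1 + 0 + 8 + 3 + 7 + 2 + 3 + 1 + 7 + 2 = 52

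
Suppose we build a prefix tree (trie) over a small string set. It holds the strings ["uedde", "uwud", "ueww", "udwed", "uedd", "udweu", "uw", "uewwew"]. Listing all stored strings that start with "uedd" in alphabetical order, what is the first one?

uedd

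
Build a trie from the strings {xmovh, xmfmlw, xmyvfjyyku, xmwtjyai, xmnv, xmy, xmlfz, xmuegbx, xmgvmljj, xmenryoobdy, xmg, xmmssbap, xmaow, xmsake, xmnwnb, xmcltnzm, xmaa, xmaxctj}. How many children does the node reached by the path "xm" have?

Follow the path "xm" to its node, then look at its outgoing edges.
Characters that immediately follow "xm" among the stored strings: {a, c, e, f, g, l, m, n, o, s, u, w, y}.
That node has 13 child edges.

13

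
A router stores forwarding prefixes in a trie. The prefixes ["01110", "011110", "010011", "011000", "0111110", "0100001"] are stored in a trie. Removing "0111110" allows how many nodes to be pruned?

2

A node on "0111110"'s path can go only if nothing else ends at it or branches off below it.
The suffix "10" (2 nodes) is used only by "0111110"; the node for "01111" still has the child "0", so pruning stops there.
Nodes removed: 2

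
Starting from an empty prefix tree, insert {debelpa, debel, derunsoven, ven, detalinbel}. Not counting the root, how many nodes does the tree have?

Trie structure (* marks end of a word):
(root)
├─ d
│  └─ e
│     ├─ b
│     │  └─ e
│     │     └─ l *
│     │        └─ p
│     │           └─ a *
│     ├─ r
│     │  └─ u
│     │     └─ n
│     │        └─ s
│     │           └─ o
│     │              └─ v
│     │                 └─ e
│     │                    └─ n *
│     └─ t
│        └─ a
│           └─ l
│              └─ i
│                 └─ n
│                    └─ b
│                       └─ e
│                          └─ l *
└─ v
   └─ e
      └─ n *
Counting every labelled node above: 26.

26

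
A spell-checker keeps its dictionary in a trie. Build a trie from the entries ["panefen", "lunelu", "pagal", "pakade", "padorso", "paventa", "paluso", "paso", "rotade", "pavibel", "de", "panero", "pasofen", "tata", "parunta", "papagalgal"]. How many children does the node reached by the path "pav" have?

2

Follow the path "pav" to its node, then look at its outgoing edges.
Characters that immediately follow "pav" among the stored strings: {e, i}.
That node has 2 child edges.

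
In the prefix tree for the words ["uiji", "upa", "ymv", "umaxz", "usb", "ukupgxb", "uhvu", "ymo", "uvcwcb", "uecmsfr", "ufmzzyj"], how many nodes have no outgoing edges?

11

A leaf is a node with no children — equivalently, the end of a word that is not a proper prefix of any other stored word.
Those words: "uecmsfr", "ufmzzyj", "uhvu", "uiji", "ukupgxb", "umaxz", "upa", "usb", "uvcwcb", "ymo", "ymv"
Leaf count: 11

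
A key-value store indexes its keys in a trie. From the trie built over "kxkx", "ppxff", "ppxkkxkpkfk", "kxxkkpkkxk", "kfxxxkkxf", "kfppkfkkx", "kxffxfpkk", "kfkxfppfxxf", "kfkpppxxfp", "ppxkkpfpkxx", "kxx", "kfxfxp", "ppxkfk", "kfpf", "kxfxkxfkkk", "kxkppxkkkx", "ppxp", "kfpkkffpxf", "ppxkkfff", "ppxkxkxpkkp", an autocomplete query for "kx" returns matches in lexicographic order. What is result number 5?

kxx

Words with prefix "kx", in lexicographic order: "kxffxfpkk", "kxfxkxfkkk", "kxkppxkkkx", "kxkx", "kxx", "kxxkkpkkxk"
The 5th is kxx.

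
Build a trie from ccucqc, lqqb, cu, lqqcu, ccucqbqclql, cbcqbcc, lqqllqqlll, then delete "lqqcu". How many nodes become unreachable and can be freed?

Walk "lqqcu" from the leaf back toward the root, removing each node that no remaining word uses.
The suffix "cu" (2 nodes) is used only by "lqqcu"; the node for "lqq" still has the child "b", so pruning stops there.
Nodes removed: 2

2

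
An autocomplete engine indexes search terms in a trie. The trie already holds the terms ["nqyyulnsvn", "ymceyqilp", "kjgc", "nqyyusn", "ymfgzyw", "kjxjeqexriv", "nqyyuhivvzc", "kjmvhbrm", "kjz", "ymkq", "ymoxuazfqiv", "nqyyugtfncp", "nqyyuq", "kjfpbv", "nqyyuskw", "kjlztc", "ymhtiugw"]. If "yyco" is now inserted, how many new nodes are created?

The longest prefix of "yyco" already in the trie is "y" (length 1).
Each of the 3 remaining characters creates one node.

3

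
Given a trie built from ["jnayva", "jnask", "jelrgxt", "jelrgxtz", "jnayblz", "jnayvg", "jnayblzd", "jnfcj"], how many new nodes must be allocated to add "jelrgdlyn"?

The longest prefix of "jelrgdlyn" already in the trie is "jelrg" (length 5).
New nodes needed: |"jelrgdlyn"| − 5 = 9 − 5 = 4.

4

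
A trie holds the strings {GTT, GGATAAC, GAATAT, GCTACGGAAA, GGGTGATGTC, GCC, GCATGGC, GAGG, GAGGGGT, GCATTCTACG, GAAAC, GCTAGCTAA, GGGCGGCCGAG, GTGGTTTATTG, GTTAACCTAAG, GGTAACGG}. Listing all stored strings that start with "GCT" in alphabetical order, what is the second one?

GCTAGCTAA

Filter for "GCT…" and sort: "GCTACGGAAA", "GCTAGCTAA"
Position 2: GCTAGCTAA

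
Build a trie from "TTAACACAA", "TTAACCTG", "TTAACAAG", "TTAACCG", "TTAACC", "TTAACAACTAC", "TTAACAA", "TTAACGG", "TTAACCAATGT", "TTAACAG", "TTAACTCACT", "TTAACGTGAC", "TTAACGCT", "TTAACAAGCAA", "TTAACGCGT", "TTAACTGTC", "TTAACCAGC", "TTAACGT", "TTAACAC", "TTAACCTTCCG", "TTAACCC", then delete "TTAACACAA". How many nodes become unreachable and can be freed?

2

Walk "TTAACACAA" from the leaf back toward the root, removing each node that no remaining word uses.
The suffix "AA" (2 nodes) is used only by "TTAACACAA"; "TTAACAC" is itself a stored word, so pruning stops there.
Nodes removed: 2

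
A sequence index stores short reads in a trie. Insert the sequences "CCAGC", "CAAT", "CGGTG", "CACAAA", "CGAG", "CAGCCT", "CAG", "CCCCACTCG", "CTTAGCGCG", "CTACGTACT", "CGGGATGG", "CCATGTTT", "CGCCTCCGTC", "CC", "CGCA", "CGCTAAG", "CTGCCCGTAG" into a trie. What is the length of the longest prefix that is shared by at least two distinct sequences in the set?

3

Equivalently: take the maximum, over all pairs, of their longest common prefix length.
"CAG" and "CAGCCT" agree on "CAG" (3 characters) before diverging; nothing deeper is shared.
Longest shared-prefix length: 3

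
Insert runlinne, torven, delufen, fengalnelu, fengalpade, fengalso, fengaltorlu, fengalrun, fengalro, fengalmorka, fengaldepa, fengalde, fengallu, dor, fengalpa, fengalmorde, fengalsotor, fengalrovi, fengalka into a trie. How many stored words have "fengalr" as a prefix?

Traverse to the node for "fengalr", then collect every word in that subtree.
Matches: "fengalro", "fengalrovi", "fengalrun"
Count: 3

3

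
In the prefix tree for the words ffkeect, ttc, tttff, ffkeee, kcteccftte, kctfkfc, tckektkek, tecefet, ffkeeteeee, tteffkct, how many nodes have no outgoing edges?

10

A leaf is a node with no children — equivalently, the end of a word that is not a proper prefix of any other stored word.
Those words: "ffkeect", "ffkeee", "ffkeeteeee", "kcteccftte", "kctfkfc", "tckektkek", "tecefet", "ttc", "tteffkct", "tttff"
Leaf count: 10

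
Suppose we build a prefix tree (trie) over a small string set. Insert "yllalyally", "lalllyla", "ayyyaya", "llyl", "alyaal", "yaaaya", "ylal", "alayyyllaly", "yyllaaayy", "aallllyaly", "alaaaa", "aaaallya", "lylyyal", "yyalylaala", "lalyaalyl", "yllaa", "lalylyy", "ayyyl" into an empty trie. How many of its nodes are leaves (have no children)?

18

A leaf is a node with no children — equivalently, the end of a word that is not a proper prefix of any other stored word.
Those words: "aaaallya", "aallllyaly", "alaaaa", "alayyyllaly", "alyaal", "ayyyaya", "ayyyl", "lalllyla", "lalyaalyl", "lalylyy", "llyl", "lylyyal", "yaaaya", "ylal", "yllaa", "yllalyally", "yyalylaala", "yyllaaayy"
Leaf count: 18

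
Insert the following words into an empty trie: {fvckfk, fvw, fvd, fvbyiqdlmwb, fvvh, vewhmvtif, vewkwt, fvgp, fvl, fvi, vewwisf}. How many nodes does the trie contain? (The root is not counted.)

39

Insert word by word; a character creates a node only if that edge doesn't already exist:
  "fvckfk" → 6 new (f, v, c, k, f, k)
  "fvw" → prefix "fv" already present; 1 new (w)
  "fvd" → prefix "fv" already present; 1 new (d)
  "fvbyiqdlmwb" → prefix "fv" already present; 9 new (b, y, i, q, d, l, m, w, b)
  "fvvh" → prefix "fv" already present; 2 new (v, h)
  "vewhmvtif" → 9 new (v, e, w, h, m, v, t, i, f)
  "vewkwt" → prefix "vew" already present; 3 new (k, w, t)
  "fvgp" → prefix "fv" already present; 2 new (g, p)
  "fvl" → prefix "fv" already present; 1 new (l)
  "fvi" → prefix "fv" already present; 1 new (i)
  "vewwisf" → prefix "vew" already present; 4 new (w, i, s, f)
Total nodes = 6 + 1 + 1 + 9 + 2 + 9 + 3 + 2 + 1 + 1 + 4 = 39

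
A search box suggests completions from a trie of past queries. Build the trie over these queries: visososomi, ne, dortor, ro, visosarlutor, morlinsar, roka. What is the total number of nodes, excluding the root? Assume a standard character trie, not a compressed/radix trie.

Insert word by word; a character creates a node only if that edge doesn't already exist:
  "visososomi" → 10 new (v, i, s, o, s, o, s, o, m, i)
  "ne" → 2 new (n, e)
  "dortor" → 6 new (d, o, r, t, o, r)
  "ro" → 2 new (r, o)
  "visosarlutor" → prefix "visos" already present; 7 new (a, r, l, u, t, o, r)
  "morlinsar" → 9 new (m, o, r, l, i, n, s, a, r)
  "roka" → prefix "ro" already present; 2 new (k, a)
Total nodes = 10 + 2 + 6 + 2 + 7 + 9 + 2 = 38

38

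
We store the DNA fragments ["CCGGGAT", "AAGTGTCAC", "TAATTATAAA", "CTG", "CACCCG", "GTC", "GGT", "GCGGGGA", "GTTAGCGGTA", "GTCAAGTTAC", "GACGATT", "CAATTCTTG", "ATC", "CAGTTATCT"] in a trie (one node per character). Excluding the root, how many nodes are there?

81

Count nodes per top-level branch (shared prefixes stored once):
  'A'-branch (AAGTGTCAC, ATC): 11 nodes
  'C'-branch (CAATTCTTG, CACCCG, CAGTTATCT, CCGGGAT, CTG): 28 nodes
  'G'-branch (GACGATT, GCGGGGA, GGT, GTC, GTCAAGTTAC, GTTAGCGGTA): 32 nodes
  'T'-branch (TAATTATAAA): 10 nodes
Sum: 81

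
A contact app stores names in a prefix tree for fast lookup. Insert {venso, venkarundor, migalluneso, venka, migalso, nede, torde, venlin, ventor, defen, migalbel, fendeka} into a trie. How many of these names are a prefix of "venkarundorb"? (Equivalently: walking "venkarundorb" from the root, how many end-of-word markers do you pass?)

Traverse "venkarundorb" character by character; count nodes along the way that are marked as word ends.
Prefixes of the query that are stored words: "venka", "venkarundor"
Count: 2

2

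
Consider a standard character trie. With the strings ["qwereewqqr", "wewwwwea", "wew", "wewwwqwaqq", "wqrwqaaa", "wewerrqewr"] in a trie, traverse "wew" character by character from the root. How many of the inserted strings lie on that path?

1

Traverse "wew" character by character; count nodes along the way that are marked as word ends.
Prefixes of the query that are stored words: "wew"
Count: 1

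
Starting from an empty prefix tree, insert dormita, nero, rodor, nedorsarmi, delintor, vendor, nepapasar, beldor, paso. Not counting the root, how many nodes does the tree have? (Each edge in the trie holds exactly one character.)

54

Trace insertions, counting only characters that open a new branch:
  "dormita" → 7 new (d, o, r, m, i, t, a)
  "nero" → 4 new (n, e, r, o)
  "rodor" → 5 new (r, o, d, o, r)
  "nedorsarmi" → prefix "ne" already present; 8 new (d, o, r, s, a, r, m, i)
  "delintor" → prefix "d" already present; 7 new (e, l, i, n, t, o, r)
  "vendor" → 6 new (v, e, n, d, o, r)
  "nepapasar" → prefix "ne" already present; 7 new (p, a, p, a, s, a, r)
  "beldor" → 6 new (b, e, l, d, o, r)
  "paso" → 4 new (p, a, s, o)
Total nodes = 7 + 4 + 5 + 8 + 7 + 6 + 7 + 6 + 4 = 54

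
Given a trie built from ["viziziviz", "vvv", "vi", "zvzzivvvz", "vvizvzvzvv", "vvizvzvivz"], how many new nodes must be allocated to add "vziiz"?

The longest prefix of "vziiz" already in the trie is "v" (length 1).
So 5 − 1 = 4 new nodes.

4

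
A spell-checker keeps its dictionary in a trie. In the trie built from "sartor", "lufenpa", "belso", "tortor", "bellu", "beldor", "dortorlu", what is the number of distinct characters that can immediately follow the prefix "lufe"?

1

The children of the "lufe" node are the distinct next characters among strings starting with "lufe".
Distinct next characters after "lufe": n.
That node has 1 child edge.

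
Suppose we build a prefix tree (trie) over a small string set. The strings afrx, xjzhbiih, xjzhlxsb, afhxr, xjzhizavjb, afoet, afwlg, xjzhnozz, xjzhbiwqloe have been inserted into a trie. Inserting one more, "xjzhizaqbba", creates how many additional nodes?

The longest prefix of "xjzhizaqbba" already in the trie is "xjzhiza" (length 7).
Each of the 4 remaining characters creates one node.

4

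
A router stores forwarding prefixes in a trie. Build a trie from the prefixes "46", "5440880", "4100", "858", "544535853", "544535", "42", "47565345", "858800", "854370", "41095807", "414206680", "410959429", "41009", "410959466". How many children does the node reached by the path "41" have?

2

Walk "41" from the root, arriving at one node.
Characters that immediately follow "41" among the stored strings: {0, 4}.
That node has 2 child edges.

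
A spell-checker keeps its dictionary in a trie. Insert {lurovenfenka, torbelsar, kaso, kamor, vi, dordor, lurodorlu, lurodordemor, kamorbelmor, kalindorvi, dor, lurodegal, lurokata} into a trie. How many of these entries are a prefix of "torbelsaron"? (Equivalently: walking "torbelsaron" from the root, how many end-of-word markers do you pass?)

1

Check each prefix of "torbelsaron" against the stored set — each match is an end-marker on the path.
Prefixes of the query that are stored words: "torbelsar"
Count: 1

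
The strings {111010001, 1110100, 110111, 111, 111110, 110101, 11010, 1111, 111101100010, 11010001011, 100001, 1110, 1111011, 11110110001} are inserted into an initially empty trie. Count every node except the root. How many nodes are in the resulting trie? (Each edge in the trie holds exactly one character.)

37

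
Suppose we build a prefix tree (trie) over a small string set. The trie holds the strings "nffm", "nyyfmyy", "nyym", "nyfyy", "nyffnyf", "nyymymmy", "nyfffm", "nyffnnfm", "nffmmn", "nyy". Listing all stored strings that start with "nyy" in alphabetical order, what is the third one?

DFS of the "nyy" subtree visits, in order: "nyy", "nyyfmyy", "nyym", "nyymymmy"
The 3rd is nyym.

nyym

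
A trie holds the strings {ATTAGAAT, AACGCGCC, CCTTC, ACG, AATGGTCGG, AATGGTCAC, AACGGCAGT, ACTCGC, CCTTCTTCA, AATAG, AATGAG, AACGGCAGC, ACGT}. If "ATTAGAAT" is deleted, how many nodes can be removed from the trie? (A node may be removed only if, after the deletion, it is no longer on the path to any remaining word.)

7

After clearing the end-marker at "ATTAGAAT", prune upward until reaching a node still needed by another word.
The suffix "TTAGAAT" (7 nodes) is used only by "ATTAGAAT"; the node for "A" still has the child "A", so pruning stops there.
Nodes removed: 7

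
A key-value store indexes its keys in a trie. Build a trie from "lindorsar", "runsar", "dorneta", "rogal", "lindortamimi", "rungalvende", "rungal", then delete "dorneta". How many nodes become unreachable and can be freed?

A node on "dorneta"'s path can go only if nothing else ends at it or branches off below it.
No other word shares any prefix with "dorneta", so all 7 of its nodes go.
Nodes removed: 7

7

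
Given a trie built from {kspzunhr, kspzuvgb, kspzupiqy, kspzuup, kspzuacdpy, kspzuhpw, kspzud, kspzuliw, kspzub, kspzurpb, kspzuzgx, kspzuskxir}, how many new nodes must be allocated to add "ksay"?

2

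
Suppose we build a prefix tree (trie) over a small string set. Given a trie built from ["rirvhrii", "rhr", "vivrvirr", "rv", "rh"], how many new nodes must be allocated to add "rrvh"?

Walking "rrvh" from the root, the first 1 characters ("r") follow existing edges; "r" is the first miss.
Each of the 3 remaining characters creates one node.

3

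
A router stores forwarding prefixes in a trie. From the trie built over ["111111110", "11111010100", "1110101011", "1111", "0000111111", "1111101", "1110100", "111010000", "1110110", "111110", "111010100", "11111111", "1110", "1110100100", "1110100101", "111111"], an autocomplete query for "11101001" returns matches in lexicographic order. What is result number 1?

DFS of the "11101001" subtree visits, in order: "1110100100", "1110100101"
The 1st is 1110100100.

1110100100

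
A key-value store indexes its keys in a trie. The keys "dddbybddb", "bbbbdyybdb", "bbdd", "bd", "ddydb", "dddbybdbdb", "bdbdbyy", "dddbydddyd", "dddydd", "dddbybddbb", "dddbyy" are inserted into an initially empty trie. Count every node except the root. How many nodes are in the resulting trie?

For each word, the new-node count is its length minus the longest prefix already in the trie:
  "dddbybddb" → 9 new (d, d, d, b, y, b, d, d, b)
  "bbbbdyybdb" → 10 new (b, b, b, b, d, y, y, b, d, b)
  "bbdd" → prefix "bb" already present; 2 new (d, d)
  "bd" → prefix "b" already present; 1 new (d)
  "ddydb" → prefix "dd" already present; 3 new (y, d, b)
  "dddbybdbdb" → prefix "dddbybd" already present; 3 new (b, d, b)
  "bdbdbyy" → prefix "bd" already present; 5 new (b, d, b, y, y)
  "dddbydddyd" → prefix "dddby" already present; 5 new (d, d, d, y, d)
  "dddydd" → prefix "ddd" already present; 3 new (y, d, d)
  "dddbybddbb" → prefix "dddbybddb" already present; 1 new (b)
  "dddbyy" → prefix "dddby" already present; 1 new (y)
Total nodes = 9 + 10 + 2 + 1 + 3 + 3 + 5 + 5 + 3 + 1 + 1 = 43

43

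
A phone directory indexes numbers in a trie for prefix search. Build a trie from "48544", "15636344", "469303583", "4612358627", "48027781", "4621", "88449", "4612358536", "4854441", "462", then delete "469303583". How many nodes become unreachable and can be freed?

7

After clearing the end-marker at "469303583", prune upward until reaching a node still needed by another word.
The suffix "9303583" (7 nodes) is used only by "469303583"; the node for "46" still has the child "1", so pruning stops there.
Nodes removed: 7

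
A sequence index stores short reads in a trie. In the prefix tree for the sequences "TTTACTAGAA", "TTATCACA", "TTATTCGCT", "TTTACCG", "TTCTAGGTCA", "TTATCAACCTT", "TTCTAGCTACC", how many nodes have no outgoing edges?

Leaves are exactly the stored words that no other stored word extends.
Those words: "TTATCAACCTT", "TTATCACA", "TTATTCGCT", "TTCTAGCTACC", "TTCTAGGTCA", "TTTACCG", "TTTACTAGAA"
Leaf count: 7

7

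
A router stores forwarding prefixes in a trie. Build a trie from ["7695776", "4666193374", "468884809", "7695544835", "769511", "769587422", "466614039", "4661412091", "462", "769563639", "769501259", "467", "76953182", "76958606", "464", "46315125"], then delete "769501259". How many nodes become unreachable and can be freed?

Walk "769501259" from the leaf back toward the root, removing each node that no remaining word uses.
The suffix "01259" (5 nodes) is used only by "769501259"; the node for "7695" still has the child "7", so pruning stops there.
Nodes removed: 5

5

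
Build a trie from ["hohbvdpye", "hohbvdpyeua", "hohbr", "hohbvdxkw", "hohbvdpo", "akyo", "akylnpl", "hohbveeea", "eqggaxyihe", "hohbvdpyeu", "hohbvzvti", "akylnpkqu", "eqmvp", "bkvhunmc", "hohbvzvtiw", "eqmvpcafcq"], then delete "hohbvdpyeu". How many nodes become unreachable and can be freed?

Walk "hohbvdpyeu" from the leaf back toward the root, removing each node that no remaining word uses.
Every node on "hohbvdpyeu" is still needed (e.g. by "hohbvdpyeua"), so nothing is freed.
Nodes removed: 0

0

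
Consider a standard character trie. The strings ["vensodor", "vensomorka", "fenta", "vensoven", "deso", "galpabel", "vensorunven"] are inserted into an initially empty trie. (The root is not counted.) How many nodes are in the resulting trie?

Trace insertions, counting only characters that open a new branch:
  "vensodor" → 8 new (v, e, n, s, o, d, o, r)
  "vensomorka" → prefix "venso" already present; 5 new (m, o, r, k, a)
  "fenta" → 5 new (f, e, n, t, a)
  "vensoven" → prefix "venso" already present; 3 new (v, e, n)
  "deso" → 4 new (d, e, s, o)
  "galpabel" → 8 new (g, a, l, p, a, b, e, l)
  "vensorunven" → prefix "venso" already present; 6 new (r, u, n, v, e, n)
Total nodes = 8 + 5 + 5 + 3 + 4 + 8 + 6 = 39

39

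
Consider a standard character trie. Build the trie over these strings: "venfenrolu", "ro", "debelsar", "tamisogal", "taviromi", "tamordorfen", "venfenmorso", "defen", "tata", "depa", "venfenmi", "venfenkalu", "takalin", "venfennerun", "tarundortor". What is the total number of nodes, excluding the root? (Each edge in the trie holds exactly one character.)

79

Count nodes per top-level branch (shared prefixes stored once):
  'd'-branch (debelsar, defen, depa): 13 nodes
  'r'-branch (ro): 2 nodes
  't'-branch (takalin, tamisogal, tamordorfen, tarundortor, tata, taviromi): 39 nodes
  'v'-branch (venfenkalu, venfenmi, venfenmorso, venfennerun, venfenrolu): 25 nodes
Sum: 79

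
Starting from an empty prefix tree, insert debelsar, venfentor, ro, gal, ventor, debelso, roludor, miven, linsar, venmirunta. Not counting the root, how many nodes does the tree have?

Insert word by word; a character creates a node only if that edge doesn't already exist:
  "debelsar" → 8 new (d, e, b, e, l, s, a, r)
  "venfentor" → 9 new (v, e, n, f, e, n, t, o, r)
  "ro" → 2 new (r, o)
  "gal" → 3 new (g, a, l)
  "ventor" → prefix "ven" already present; 3 new (t, o, r)
  "debelso" → prefix "debels" already present; 1 new (o)
  "roludor" → prefix "ro" already present; 5 new (l, u, d, o, r)
  "miven" → 5 new (m, i, v, e, n)
  "linsar" → 6 new (l, i, n, s, a, r)
  "venmirunta" → prefix "ven" already present; 7 new (m, i, r, u, n, t, a)
Total nodes = 8 + 9 + 2 + 3 + 3 + 1 + 5 + 5 + 6 + 7 = 49

49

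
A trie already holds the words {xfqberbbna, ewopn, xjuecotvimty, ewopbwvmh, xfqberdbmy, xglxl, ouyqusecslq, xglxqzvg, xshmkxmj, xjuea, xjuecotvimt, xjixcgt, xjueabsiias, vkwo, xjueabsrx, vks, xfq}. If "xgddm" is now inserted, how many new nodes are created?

3

The longest prefix of "xgddm" already in the trie is "xg" (length 2).
Each of the 3 remaining characters creates one node.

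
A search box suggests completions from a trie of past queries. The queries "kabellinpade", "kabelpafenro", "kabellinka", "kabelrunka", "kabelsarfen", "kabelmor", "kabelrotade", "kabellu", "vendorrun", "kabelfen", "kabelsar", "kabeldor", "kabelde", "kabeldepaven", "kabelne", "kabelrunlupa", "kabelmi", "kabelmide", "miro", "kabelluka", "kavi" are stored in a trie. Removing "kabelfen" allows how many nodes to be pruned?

A node on "kabelfen"'s path can go only if nothing else ends at it or branches off below it.
The suffix "fen" (3 nodes) is used only by "kabelfen"; the node for "kabel" still has the child "l", so pruning stops there.
Nodes removed: 3

3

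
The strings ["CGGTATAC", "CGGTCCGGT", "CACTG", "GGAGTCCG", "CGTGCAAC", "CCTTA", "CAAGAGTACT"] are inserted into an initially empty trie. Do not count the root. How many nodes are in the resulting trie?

43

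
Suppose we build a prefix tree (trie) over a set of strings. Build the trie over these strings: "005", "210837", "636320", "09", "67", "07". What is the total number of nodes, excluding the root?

Count nodes per top-level branch (shared prefixes stored once):
  '0'-branch (005, 07, 09): 5 nodes
  '2'-branch (210837): 6 nodes
  '6'-branch (636320, 67): 7 nodes
Sum: 18

18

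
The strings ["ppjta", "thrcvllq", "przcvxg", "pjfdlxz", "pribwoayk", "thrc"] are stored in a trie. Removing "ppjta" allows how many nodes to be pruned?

4

A node on "ppjta"'s path can go only if nothing else ends at it or branches off below it.
The suffix "pjta" (4 nodes) is used only by "ppjta"; the node for "p" still has the child "r", so pruning stops there.
Nodes removed: 4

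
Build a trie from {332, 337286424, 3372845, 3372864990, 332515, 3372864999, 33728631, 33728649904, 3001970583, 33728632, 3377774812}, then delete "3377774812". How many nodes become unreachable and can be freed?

7

Walk "3377774812" from the leaf back toward the root, removing each node that no remaining word uses.
The suffix "7774812" (7 nodes) is used only by "3377774812"; the node for "337" still has the child "2", so pruning stops there.
Nodes removed: 7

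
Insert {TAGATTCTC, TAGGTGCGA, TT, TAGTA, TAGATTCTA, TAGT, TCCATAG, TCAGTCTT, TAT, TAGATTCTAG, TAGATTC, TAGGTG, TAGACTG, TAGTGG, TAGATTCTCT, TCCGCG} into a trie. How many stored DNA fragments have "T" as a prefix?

16

Walk to "T"; the words in its subtree are exactly those with that prefix.
Words under "T": TAGACTG, TAGATTC, TAGATTCTA, TAGATTCTAG, TAGATTCTC, TAGATTCTCT, TAGGTG, TAGGTGCGA, TAGT, TAGTA, TAGTGG, TAT, TCAGTCTT, TCCATAG, TCCGCG, TT
Count: 16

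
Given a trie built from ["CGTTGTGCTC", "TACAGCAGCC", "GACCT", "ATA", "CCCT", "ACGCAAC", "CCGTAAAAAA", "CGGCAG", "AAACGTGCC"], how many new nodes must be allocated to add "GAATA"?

3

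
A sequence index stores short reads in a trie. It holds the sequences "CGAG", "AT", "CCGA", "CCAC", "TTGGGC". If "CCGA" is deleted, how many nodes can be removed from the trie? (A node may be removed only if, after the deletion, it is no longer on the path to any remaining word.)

Walk "CCGA" from the leaf back toward the root, removing each node that no remaining word uses.
The suffix "GA" (2 nodes) is used only by "CCGA"; the node for "CC" still has the child "A", so pruning stops there.
Nodes removed: 2

2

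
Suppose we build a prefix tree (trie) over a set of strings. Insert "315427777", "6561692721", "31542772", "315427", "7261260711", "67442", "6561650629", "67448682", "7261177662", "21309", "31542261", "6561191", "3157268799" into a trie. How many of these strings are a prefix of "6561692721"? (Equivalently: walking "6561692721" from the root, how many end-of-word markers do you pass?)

Walk "6561692721" from the root; an end-of-word marker is hit whenever a stored word is a prefix of "6561692721".
Prefixes of the query that are stored words: "6561692721"
Count: 1

1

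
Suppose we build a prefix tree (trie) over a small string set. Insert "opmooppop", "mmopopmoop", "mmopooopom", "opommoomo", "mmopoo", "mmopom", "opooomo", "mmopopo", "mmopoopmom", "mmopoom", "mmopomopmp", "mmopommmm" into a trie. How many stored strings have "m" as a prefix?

9

Traverse to the node for "m", then collect every word in that subtree.
Matches: "mmopom", "mmopommmm", "mmopomopmp", "mmopoo", "mmopoom", "mmopooopom", "mmopoopmom", "mmopopmoop", "mmopopo"
Count: 9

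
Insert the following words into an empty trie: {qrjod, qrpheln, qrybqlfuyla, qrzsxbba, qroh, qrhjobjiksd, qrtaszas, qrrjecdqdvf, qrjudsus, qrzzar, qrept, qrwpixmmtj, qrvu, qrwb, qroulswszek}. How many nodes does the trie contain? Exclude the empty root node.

Count nodes per top-level branch (shared prefixes stored once):
  'q'-branch (qrept, qrhjobjiksd, qrjod, qrjudsus, qroh, qroulswszek, qrpheln, qrrjecdqdvf, qrtaszas, qrvu, qrwb, qrwpixmmtj, qrybqlfuyla, qrzsxbba, qrzzar): 81 nodes
Sum: 81

81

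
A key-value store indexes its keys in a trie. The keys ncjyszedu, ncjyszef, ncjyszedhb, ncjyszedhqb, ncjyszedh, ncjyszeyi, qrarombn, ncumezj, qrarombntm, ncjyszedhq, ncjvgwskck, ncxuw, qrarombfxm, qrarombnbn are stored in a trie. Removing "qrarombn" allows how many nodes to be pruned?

0

After clearing the end-marker at "qrarombn", prune upward until reaching a node still needed by another word.
Every node on "qrarombn" is still needed (e.g. by "qrarombntm"), so nothing is freed.
Nodes removed: 0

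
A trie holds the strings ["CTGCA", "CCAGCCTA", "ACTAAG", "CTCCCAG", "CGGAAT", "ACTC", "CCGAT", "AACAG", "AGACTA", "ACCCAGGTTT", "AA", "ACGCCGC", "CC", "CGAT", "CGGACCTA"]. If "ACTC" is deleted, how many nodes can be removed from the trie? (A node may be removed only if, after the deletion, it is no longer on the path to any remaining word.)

A node on "ACTC"'s path can go only if nothing else ends at it or branches off below it.
The suffix "C" (1 node) is used only by "ACTC"; the node for "ACT" still has the child "A", so pruning stops there.
Nodes removed: 1

1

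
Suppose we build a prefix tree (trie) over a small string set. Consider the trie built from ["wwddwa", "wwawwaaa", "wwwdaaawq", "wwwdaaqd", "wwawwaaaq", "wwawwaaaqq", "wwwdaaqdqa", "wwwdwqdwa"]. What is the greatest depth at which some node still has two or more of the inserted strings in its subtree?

9

Equivalently: take the maximum, over all pairs, of their longest common prefix length.
"wwawwaaaq" and "wwawwaaaqq" agree on "wwawwaaaq" (9 characters) before diverging; nothing deeper is shared.
Longest shared-prefix length: 9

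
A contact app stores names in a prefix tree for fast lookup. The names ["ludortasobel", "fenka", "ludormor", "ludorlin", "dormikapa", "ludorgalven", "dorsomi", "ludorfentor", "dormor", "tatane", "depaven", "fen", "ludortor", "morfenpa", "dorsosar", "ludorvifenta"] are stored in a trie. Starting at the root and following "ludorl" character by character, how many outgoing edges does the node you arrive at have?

1

Follow the path "ludorl" to its node, then look at its outgoing edges.
Characters that immediately follow "ludorl" among the stored strings: {i}.
That node has 1 child edge.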